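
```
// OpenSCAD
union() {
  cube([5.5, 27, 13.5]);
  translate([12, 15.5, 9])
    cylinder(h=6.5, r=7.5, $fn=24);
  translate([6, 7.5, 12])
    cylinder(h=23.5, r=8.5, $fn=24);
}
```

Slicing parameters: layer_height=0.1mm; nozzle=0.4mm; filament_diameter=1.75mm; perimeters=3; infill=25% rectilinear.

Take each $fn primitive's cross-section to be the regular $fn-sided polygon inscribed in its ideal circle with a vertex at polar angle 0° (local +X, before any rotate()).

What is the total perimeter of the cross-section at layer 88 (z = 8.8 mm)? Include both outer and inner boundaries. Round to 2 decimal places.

65.00 mm

At z = 8.8 mm: the cube (footprint 5.5×27) is included at this height (perimeter 65.00 mm); the cylinder at (12, 15.5) is not intersected at this z (z outside [9, 15.5]); the cylinder at (6, 7.5) does not reach this height (z outside [12, 35.5]); Combining (union): only the 5.5×27 cube is present, so the union is just that shape — boundary = 65.00 mm. Overall, the cross-section is a single solid region. Total boundary length (outer) = 65.00 mm.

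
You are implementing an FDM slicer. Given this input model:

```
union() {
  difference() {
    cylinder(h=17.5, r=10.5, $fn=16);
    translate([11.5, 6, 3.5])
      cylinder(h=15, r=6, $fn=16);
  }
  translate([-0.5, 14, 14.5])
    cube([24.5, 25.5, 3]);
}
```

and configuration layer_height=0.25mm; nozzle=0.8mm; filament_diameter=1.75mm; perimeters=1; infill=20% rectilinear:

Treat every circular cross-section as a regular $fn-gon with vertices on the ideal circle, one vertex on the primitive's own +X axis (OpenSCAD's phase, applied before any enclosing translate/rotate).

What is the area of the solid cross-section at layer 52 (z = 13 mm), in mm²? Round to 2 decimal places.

316.36 mm²

At z = 13 mm: the r=10.5 cylinder gives a regular 16-gon of circumradius 10.5 (constant along its height) (area = (16/2)·10.500²·sin(360°/16) = 337.53 mm²); the cylinder at (11.5, 6): section is a regular 16-gon, circumradius r=6 (area = (16/2)·6.000²·sin(360°/16) = 110.21 mm²); Taking the first minus the rest: starting from the r=10.5 cylinder (337.53 mm²), the r=6 cylinder at (11.5, 6) partially overlaps it — only the 21.17 mm² overlap (of its 110.21 mm²) is removed, clipping the outline — area = 316.36 mm²; the cube at (-0.5, 14) is absent (z outside [14.5, 17.5]); Merging all regions: only the result so far is present, so the union is just that shape — area = 316.36 mm². Overall, the cross-section is a single solid region. Net area = 316.36 mm².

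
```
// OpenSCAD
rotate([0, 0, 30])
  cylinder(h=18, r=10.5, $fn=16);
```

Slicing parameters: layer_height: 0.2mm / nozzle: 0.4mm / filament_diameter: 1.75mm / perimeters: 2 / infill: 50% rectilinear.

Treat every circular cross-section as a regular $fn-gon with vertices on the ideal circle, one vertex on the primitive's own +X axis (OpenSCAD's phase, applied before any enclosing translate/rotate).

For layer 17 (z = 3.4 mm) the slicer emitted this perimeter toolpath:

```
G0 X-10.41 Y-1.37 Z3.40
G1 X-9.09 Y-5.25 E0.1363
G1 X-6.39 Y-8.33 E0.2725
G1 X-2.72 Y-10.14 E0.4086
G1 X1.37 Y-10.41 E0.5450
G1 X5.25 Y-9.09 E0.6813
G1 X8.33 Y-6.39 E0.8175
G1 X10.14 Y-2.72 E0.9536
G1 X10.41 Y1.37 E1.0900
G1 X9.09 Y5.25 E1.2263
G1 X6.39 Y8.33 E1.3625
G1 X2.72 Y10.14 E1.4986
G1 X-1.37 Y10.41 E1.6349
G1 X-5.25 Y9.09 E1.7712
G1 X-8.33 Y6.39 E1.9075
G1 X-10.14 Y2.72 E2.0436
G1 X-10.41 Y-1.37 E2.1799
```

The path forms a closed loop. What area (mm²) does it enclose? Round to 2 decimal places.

337.43 mm²

Apply the shoelace formula to the sequence of (X, Y) vertices; enclosed area = 337.43 mm².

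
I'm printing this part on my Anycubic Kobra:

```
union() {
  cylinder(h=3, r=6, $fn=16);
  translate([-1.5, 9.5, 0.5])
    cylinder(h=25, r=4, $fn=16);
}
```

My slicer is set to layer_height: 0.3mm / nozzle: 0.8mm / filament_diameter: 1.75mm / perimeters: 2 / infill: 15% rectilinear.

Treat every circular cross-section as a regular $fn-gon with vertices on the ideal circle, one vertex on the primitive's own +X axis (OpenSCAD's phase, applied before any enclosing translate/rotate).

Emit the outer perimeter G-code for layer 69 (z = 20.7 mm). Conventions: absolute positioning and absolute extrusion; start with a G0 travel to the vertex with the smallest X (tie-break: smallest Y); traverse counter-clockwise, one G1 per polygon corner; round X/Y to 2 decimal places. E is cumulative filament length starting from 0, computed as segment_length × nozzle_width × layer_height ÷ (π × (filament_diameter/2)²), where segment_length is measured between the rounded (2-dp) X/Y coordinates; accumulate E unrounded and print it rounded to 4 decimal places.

G0 X-5.50 Y9.50 Z20.70
G1 X-5.20 Y7.97 E0.1556
G1 X-4.33 Y6.67 E0.3117
G1 X-3.03 Y5.80 E0.4677
G1 X-1.50 Y5.50 E0.6233
G1 X0.03 Y5.80 E0.7789
G1 X1.33 Y6.67 E0.9350
G1 X2.20 Y7.97 E1.0910
G1 X2.50 Y9.50 E1.2466
G1 X2.20 Y11.03 E1.4022
G1 X1.33 Y12.33 E1.5583
G1 X0.03 Y13.20 E1.7143
G1 X-1.50 Y13.50 E1.8699
G1 X-3.03 Y13.20 E2.0255
G1 X-4.33 Y12.33 E2.1816
G1 X-5.20 Y11.03 E2.3377
G1 X-5.50 Y9.50 E2.4932

At z = 20.7 mm: the cylinder is absent (z outside [0, 3]); the r=4 cylinder at (-1.5, 9.5) gives a regular 16-gon of circumradius 4 (constant along its height); Merging all regions: only the r=4 cylinder at (-1.5, 9.5) is present, so the union is just that shape — 1 connected region. The outline is a single polygon with 16 vertices. Extrusion per mm of travel: 0.8 × 0.3 / (π × 0.875²) = 0.099780. Accumulating E over each segment gives final E = 2.4932.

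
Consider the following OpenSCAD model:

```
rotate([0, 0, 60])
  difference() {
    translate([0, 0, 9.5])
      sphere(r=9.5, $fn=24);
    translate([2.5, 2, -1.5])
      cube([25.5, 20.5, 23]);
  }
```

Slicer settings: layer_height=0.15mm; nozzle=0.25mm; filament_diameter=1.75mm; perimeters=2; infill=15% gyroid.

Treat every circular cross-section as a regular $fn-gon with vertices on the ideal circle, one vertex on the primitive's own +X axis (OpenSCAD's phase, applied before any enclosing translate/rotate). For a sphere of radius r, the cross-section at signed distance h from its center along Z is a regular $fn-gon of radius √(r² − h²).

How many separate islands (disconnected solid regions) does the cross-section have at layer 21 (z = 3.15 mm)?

At z = 3.15 mm: the sphere: section is a regular 24-gon, circumradius = √(r²−h²) = √(9.5²−6.35²) = 7.066; the cube at (2.5, 2) (footprint 25.5×20.5) is included at this height; After the difference (first − rest): starting from the r=9.5 sphere, the 25.5×20.5 cube at (2.5, 2) partially overlaps it — only the 12.71 mm² overlap (of its 522.75 mm²) is removed, clipping the outline — 1 connected region; (whole slice rotated 60° about Z — lengths, areas and connectivity unchanged). Overall, the cross-section is a single solid region. Island count = 1.

1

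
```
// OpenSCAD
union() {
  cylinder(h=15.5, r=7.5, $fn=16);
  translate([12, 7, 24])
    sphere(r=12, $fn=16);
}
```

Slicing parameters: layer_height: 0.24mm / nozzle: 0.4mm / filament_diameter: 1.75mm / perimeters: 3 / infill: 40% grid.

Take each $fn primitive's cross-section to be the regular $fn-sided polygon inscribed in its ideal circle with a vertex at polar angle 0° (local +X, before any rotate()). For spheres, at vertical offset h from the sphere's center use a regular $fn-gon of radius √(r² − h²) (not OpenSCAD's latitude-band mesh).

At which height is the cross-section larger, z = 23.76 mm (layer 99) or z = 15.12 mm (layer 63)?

Layer 99 (z = 23.76): the cylinder is absent (z outside [0, 15.5]); the sphere at (12, 7): section is a regular 16-gon, circumradius = √(r²−h²) = √(12²−0.24²) = 11.998 (area = (16/2)·11.998²·sin(360°/16) = 440.67 mm²); Merging all regions: only the r=12 sphere at (12, 7) is present, so the union is just that shape — area = 440.67 mm². So its area = 440.67 mm². Layer 63 (z = 15.12): the r=7.5 cylinder gives a regular 16-gon of circumradius 7.5 (constant along its height) (area = (16/2)·7.500²·sin(360°/16) = 172.21 mm²); the r=12 sphere at (12, 7) slices to a regular 16-gon of circumradius 8.071 (√(r²−h²) with h=8.88 from center) (area = (16/2)·8.071²·sin(360°/16) = 199.44 mm²); Taking the union: the regions partially overlap — summed areas 371.65 mm² minus the doubly-counted overlap 6.50 mm² gives 365.15 mm² — area = 365.15 mm². So its area = 365.15 mm². Layer 99 is larger (440.67 vs 365.15 mm²).

layer 99 (z = 23.76 mm)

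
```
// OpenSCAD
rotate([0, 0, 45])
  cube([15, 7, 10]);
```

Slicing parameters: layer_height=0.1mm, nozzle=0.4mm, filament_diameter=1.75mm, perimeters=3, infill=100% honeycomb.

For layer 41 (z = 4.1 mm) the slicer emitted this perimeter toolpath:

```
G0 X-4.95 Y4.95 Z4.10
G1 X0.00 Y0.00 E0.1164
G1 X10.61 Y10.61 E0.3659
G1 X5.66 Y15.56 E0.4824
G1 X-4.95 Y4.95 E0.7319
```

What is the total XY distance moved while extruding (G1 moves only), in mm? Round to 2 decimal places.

Sum the Euclidean lengths of each G1 segment: total = 44.01 mm.

44.01 mm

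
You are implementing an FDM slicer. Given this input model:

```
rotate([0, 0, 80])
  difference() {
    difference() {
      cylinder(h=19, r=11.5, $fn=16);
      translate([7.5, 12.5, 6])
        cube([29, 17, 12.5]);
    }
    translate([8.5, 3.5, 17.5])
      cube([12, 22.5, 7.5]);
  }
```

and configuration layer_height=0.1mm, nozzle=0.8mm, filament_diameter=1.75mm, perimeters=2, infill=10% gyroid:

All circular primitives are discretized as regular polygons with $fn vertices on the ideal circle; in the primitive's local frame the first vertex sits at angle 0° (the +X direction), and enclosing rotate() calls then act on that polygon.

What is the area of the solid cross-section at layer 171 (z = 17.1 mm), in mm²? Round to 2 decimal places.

404.88 mm²

At z = 17.1 mm: the r=11.5 cylinder contributes a regular 16-gon of circumradius 11.5 (area = (16/2)·11.500²·sin(360°/16) = 404.88 mm²); the 29×17 cube at (7.5, 12.5) contributes its full rectangle (area 493.00 mm²); After the difference (first − rest): starting from the r=11.5 cylinder (404.88 mm²), the 29×17 cube at (7.5, 12.5) misses the remaining region (no effect) — area = 404.88 mm²; the cube at (8.5, 3.5) is not intersected at this z (z outside [17.5, 25]); After the difference (first − rest): none of the subtracted shapes is present at this height, so that combined region is unchanged — area = 404.88 mm²; (whole slice rotated 80° about Z — lengths, areas and connectivity unchanged). Overall, the cross-section is a single solid region. Net area = 404.88 mm².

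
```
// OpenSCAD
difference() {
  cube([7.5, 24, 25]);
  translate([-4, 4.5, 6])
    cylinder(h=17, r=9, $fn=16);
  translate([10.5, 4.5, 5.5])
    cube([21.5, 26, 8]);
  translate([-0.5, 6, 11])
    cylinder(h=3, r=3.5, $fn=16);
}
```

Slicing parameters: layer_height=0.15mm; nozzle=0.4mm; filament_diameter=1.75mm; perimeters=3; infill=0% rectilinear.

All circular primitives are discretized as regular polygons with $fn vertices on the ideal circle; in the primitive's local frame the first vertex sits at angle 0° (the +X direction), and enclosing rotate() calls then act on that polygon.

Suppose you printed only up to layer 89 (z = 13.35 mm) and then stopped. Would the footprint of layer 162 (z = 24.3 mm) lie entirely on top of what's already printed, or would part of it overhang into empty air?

Compare the two slices. At z = 13.35: the cube is present — its section is the full 7.5×24 rectangle (area 180.00 mm²); the r=9 cylinder at (-4, 4.5) gives a regular 16-gon of circumradius 9 (constant along its height) (area = (16/2)·9.000²·sin(360°/16) = 247.98 mm²); the cube at (10.5, 4.5) is present — its section is the full 21.5×26 rectangle (area 559.00 mm²); the r=3.5 cylinder at (-0.5, 6) contributes a regular 16-gon of circumradius 3.5 (area = (16/2)·3.500²·sin(360°/16) = 37.50 mm²); Subtracting the remaining from the first: starting from the 7.5×24 cube (180.00 mm²), the r=9 cylinder at (-4, 4.5) partially overlaps it — only the 47.88 mm² overlap (of its 247.98 mm²) is removed, clipping the outline; the 21.5×26 cube at (10.5, 4.5) misses the remaining region (no effect); the r=3.5 cylinder at (-0.5, 6) misses the remaining region (no effect) — area = 132.12 mm². At z = 24.3: the cube is present — its section is the full 7.5×24 rectangle (area 180.00 mm²); the cylinder at (-4, 4.5) is absent (z outside [6, 23]); the cube at (10.5, 4.5) is absent (z outside [5.5, 13.5]); the cylinder at (-0.5, 6) is absent (z outside [11, 14]); After the difference (first − rest): none of the subtracted shapes is present at this height, so the 7.5×24 cube is unchanged — area = 180.00 mm². Checking containment: at z = 24.3 the cross-section extends beyond the z = 13.35 cross-section by about 47.88 mm².

part overhangs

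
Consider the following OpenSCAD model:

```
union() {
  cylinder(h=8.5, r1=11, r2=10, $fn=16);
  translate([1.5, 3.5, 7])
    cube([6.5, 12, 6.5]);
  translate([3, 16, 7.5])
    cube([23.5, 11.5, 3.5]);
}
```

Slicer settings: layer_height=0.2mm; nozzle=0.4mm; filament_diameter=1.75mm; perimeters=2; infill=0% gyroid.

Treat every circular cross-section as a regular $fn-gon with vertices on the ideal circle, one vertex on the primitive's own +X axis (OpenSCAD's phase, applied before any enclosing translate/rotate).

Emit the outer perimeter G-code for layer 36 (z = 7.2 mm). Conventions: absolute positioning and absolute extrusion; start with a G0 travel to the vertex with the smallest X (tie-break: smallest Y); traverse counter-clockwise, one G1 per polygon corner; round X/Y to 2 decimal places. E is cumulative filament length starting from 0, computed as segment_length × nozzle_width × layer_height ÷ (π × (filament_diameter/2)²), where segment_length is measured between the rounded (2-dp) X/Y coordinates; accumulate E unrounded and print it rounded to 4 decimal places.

At z = 7.2 mm: the cone contributes a regular 16-gon of circumradius 10.153 (interpolated between r1=11 and r2=10 at t=0.847); the cube at (1.5, 3.5) is present — its section is the full 6.5×12 rectangle; the cube at (3, 16) is not intersected at this z (z outside [7.5, 11]); Merging all regions: the regions partially overlap (shared area 32.85 mm²), so overlapping operands fuse into one piece — 1 connected region. The outline is a single polygon with 18 vertices. Extrusion per mm of travel: 0.4 × 0.2 / (π × 0.875²) = 0.033260. Accumulating E over each segment gives final E = 2.5682.

G0 X-10.15 Y0.00 Z7.20
G1 X-9.38 Y-3.89 E0.1319
G1 X-7.18 Y-7.18 E0.2635
G1 X-3.89 Y-9.38 E0.3952
G1 X0.00 Y-10.15 E0.5271
G1 X3.89 Y-9.38 E0.6590
G1 X7.18 Y-7.18 E0.7906
G1 X9.38 Y-3.89 E0.9222
G1 X10.15 Y0.00 E1.0541
G1 X9.38 Y3.89 E1.1860
G1 X8.00 Y5.95 E1.2685
G1 X8.00 Y15.50 E1.5861
G1 X1.50 Y15.50 E1.8023
G1 X1.50 Y9.85 E1.9902
G1 X0.00 Y10.15 E2.0411
G1 X-3.89 Y9.38 E2.1730
G1 X-7.18 Y7.18 E2.3046
G1 X-9.38 Y3.89 E2.4363
G1 X-10.15 Y0.00 E2.5682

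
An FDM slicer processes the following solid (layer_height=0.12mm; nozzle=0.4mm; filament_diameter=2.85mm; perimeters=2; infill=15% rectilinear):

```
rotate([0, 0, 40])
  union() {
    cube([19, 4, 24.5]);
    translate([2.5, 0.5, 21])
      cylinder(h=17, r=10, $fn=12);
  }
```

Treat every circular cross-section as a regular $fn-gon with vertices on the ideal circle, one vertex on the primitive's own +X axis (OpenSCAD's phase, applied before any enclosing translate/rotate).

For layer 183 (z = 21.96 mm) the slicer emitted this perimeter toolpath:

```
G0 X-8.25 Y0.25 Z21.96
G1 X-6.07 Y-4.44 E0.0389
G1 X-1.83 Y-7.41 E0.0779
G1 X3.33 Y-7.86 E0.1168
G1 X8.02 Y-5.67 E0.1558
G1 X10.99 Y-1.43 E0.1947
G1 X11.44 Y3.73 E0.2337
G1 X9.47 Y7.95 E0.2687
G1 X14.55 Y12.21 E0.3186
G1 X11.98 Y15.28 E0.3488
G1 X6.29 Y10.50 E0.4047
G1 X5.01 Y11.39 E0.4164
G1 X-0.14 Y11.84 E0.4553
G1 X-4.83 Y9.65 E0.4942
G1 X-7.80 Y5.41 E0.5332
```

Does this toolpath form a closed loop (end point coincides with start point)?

Start point (G0): (-8.25, 0.25). End point (last G1): the path does not return to the start — open.

no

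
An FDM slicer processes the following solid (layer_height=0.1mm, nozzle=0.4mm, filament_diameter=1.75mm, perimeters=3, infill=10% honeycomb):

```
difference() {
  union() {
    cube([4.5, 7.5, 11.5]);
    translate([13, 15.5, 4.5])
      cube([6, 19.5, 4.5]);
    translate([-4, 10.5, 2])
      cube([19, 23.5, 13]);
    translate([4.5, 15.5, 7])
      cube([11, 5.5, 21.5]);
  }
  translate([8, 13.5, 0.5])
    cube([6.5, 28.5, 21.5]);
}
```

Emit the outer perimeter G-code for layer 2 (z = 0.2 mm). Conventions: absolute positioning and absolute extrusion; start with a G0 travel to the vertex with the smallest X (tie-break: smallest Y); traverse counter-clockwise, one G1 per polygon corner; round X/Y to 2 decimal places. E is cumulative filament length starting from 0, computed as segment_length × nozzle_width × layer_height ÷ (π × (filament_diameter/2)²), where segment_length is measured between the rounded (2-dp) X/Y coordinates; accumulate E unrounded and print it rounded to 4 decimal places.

G0 X0.00 Y0.00 Z0.20
G1 X4.50 Y0.00 E0.0748
G1 X4.50 Y7.50 E0.1996
G1 X0.00 Y7.50 E0.2744
G1 X0.00 Y0.00 E0.3991

At z = 0.2 mm: the 4.5×7.5 cube contributes its full rectangle; the cube at (13, 15.5) does not reach this height (z outside [4.5, 9]); the cube at (-4, 10.5) is absent (z outside [2, 15]); the cube at (4.5, 15.5) is absent (z outside [7, 28.5]); Merging all regions: only the 4.5×7.5 cube is present, so the union is just that shape — 1 connected region; the cube at (8, 13.5) does not reach this height (z outside [0.5, 22]); Subtracting the remaining from the first: none of the subtracted shapes is present at this height, so that combined region is unchanged — 1 connected region. The outline is a single polygon with 4 vertices. Extrusion per mm of travel: 0.4 × 0.1 / (π × 0.875²) = 0.016630. Accumulating E over each segment gives final E = 0.3991.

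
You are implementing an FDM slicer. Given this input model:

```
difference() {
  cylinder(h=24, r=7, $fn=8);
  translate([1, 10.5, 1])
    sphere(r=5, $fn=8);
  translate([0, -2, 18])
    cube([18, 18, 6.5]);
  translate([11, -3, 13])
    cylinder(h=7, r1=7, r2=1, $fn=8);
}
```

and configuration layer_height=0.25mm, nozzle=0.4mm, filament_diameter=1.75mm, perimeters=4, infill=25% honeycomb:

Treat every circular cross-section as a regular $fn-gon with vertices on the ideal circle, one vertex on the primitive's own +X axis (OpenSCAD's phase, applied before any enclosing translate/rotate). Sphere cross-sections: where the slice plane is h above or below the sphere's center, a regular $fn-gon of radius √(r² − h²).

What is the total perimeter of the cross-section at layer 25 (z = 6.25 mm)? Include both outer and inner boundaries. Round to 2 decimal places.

At z = 6.25 mm: the r=7 cylinder gives a regular 8-gon of circumradius 7 (constant along its height) (perimeter = 2·8·7.000·sin(180°/8) = 42.86 mm); the sphere at (1, 10.5) is absent (|z−center|=5.250 > r=5); the cube at (0, -2) is not intersected at this z (z outside [18, 24.5]); the cone at (11, -3) does not reach this height (z outside [13, 20]); Taking the first minus the rest: none of the subtracted shapes is present at this height, so the r=7 cylinder is unchanged — boundary = 42.86 mm. Overall, the cross-section is a single solid region. Total boundary length (outer) = 42.86 mm.

42.86 mm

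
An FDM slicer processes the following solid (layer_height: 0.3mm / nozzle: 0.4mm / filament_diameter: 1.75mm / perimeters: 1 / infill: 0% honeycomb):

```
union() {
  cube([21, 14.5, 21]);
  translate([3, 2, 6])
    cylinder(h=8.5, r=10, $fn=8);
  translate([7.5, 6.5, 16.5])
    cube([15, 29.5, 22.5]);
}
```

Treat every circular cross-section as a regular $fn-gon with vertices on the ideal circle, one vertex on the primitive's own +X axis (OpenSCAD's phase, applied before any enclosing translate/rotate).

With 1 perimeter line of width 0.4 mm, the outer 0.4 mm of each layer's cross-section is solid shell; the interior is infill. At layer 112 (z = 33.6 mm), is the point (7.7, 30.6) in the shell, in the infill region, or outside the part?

At z = 33.6 mm: the cube does not reach this height (z outside [0, 21]); the cylinder at (3, 2) does not reach this height (z outside [6, 14.5]); the cube at (7.5, 6.5) (footprint 15×29.5) is included at this height; Combining (union): only the 15×29.5 cube at (7.5, 6.5) is present, so the union is just that shape — 1 connected region. Overall, the cross-section is a single solid region. The nearest boundary edge runs (7.50, 36.00)→(7.50, 6.50); distance from the point to it = 0.20 mm. The point is inside the cross-section, 0.20 mm from the nearest boundary — within the 0.4 mm shell band (1 × 0.4).

shell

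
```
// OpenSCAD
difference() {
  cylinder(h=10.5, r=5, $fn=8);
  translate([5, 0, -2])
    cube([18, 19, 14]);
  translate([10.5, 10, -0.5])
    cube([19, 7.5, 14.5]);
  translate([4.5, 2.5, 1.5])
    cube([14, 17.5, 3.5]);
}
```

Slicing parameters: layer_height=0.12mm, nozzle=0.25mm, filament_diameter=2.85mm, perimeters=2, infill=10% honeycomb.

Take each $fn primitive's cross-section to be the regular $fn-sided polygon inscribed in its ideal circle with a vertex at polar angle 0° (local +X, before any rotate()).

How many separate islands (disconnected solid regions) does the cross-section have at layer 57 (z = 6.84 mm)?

At z = 6.84 mm: the r=5 cylinder gives a regular 8-gon of circumradius 5 (constant along its height); the 18×19 cube at (5, 0) contributes its full rectangle; the cube at (10.5, 10) is present — its section is the full 19×7.5 rectangle; the cube at (4.5, 2.5) is absent (z outside [1.5, 5]); Subtracting the remaining from the first: starting from the r=5 cylinder, the 18×19 cube at (5, 0) misses the remaining region (no effect); the 19×7.5 cube at (10.5, 10) misses the remaining region (no effect) — 1 connected region. Overall, the cross-section is a single solid region. Island count = 1.

1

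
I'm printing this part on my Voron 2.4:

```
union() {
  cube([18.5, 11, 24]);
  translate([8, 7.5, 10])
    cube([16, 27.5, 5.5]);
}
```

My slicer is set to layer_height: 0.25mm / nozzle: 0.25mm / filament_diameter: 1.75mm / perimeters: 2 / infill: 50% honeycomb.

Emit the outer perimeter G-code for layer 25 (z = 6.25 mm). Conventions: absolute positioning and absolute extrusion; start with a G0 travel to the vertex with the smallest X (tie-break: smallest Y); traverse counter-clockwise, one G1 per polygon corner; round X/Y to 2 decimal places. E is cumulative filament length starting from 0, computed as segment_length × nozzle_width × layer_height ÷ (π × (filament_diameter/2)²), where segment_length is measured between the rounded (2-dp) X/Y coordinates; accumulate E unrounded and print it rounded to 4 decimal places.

G0 X0.00 Y0.00 Z6.25
G1 X18.50 Y0.00 E0.4807
G1 X18.50 Y11.00 E0.7665
G1 X0.00 Y11.00 E1.2473
G1 X0.00 Y0.00 E1.5331

At z = 6.25 mm: the 18.5×11 cube contributes its full rectangle; the cube at (8, 7.5) is absent (z outside [10, 15.5]); Merging all regions: only the 18.5×11 cube is present, so the union is just that shape — 1 connected region. The outline is a single polygon with 4 vertices. Extrusion per mm of travel: 0.25 × 0.25 / (π × 0.875²) = 0.025984. Accumulating E over each segment gives final E = 1.5331.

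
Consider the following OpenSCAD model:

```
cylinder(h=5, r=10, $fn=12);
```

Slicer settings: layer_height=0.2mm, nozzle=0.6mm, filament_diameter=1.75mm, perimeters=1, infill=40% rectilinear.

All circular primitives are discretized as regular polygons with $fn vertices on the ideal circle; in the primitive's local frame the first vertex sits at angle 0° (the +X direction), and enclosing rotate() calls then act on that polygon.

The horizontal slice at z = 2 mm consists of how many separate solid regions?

1

At z = 2 mm: the cylinder: section is a regular 12-gon, circumradius r=10. The result has 1 disconnected region.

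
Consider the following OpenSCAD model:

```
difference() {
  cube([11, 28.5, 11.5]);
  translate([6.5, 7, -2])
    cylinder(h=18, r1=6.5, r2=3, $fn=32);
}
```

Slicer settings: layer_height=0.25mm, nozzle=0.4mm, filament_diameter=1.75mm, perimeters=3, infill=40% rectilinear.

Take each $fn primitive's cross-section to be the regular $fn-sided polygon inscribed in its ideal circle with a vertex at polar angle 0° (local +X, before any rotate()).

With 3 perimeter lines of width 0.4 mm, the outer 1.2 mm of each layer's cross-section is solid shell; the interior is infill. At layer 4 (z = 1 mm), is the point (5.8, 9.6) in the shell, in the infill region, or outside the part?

At z = 1 mm: the cube (footprint 11×28.5) is included at this height; the cone at (6.5, 7) (r1=6.5→r2=3) has section circumradius 5.917 here — a regular 32-gon; Subtracting the remaining from the first: starting from the 11×28.5 cube, the cone at (6.5, 7) partially overlaps it — only the 101.98 mm² overlap (of its 109.27 mm²) is removed, clipping the outline — 1 connected region. Overall, the cross-section is a single solid region. The nearest boundary edge runs (5.35, 12.80)→(4.24, 12.47); distance from the point to it = 3.20 mm. The point is not inside any of the regions above, so it lies outside the cross-section (3.20 mm from the nearest boundary).

outside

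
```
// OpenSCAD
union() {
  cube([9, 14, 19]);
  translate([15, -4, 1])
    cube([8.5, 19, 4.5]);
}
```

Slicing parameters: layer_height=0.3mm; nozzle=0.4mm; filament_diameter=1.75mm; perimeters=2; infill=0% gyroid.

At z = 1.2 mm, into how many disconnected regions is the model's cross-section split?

At z = 1.2 mm: the 9×14 cube contributes its full rectangle; the 8.5×19 cube at (15, -4) contributes its full rectangle; Taking the union: the 2 present regions are separate (no shared area or edge), so areas and boundary lengths simply add and each stays a separate island — 2 connected regions. The result has 2 disconnected regions.

2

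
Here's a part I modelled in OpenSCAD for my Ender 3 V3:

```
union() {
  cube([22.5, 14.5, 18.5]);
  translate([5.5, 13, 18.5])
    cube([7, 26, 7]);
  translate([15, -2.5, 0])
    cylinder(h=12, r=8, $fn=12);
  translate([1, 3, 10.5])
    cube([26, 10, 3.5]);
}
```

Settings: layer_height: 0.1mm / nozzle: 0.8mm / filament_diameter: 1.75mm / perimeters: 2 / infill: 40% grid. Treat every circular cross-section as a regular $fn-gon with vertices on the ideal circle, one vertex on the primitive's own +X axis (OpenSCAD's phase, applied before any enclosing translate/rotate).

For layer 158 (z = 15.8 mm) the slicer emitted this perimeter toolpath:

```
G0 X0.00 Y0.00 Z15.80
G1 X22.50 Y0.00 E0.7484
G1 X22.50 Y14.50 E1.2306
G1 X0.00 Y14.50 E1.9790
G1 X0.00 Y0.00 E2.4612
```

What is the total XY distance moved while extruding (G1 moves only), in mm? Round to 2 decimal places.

Sum the Euclidean lengths of each G1 segment: total = 74.00 mm.

74.00 mm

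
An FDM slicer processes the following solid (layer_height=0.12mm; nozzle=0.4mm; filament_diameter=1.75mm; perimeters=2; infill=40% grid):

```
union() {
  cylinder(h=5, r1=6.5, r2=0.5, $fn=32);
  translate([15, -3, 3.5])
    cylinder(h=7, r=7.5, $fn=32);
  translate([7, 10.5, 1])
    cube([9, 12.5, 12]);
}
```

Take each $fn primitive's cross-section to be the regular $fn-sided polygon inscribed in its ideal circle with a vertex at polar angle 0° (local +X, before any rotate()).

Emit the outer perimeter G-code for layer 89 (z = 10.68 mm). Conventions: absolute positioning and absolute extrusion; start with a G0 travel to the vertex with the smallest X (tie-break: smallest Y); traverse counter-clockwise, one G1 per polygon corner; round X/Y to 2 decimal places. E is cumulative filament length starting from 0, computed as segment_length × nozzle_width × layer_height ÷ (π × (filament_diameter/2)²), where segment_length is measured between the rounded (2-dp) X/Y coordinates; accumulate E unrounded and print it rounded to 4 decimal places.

G0 X7.00 Y10.50 Z10.68
G1 X16.00 Y10.50 E0.1796
G1 X16.00 Y23.00 E0.4291
G1 X7.00 Y23.00 E0.6087
G1 X7.00 Y10.50 E0.8581

At z = 10.68 mm: the cone is absent (z outside [0, 5]); the cylinder at (15, -3) is not intersected at this z (z outside [3.5, 10.5]); the 9×12.5 cube at (7, 10.5) contributes its full rectangle; Merging all regions: only the 9×12.5 cube at (7, 10.5) is present, so the union is just that shape — 1 connected region. The outline is a single polygon with 4 vertices. Extrusion per mm of travel: 0.4 × 0.12 / (π × 0.875²) = 0.019956. Accumulating E over each segment gives final E = 0.8581.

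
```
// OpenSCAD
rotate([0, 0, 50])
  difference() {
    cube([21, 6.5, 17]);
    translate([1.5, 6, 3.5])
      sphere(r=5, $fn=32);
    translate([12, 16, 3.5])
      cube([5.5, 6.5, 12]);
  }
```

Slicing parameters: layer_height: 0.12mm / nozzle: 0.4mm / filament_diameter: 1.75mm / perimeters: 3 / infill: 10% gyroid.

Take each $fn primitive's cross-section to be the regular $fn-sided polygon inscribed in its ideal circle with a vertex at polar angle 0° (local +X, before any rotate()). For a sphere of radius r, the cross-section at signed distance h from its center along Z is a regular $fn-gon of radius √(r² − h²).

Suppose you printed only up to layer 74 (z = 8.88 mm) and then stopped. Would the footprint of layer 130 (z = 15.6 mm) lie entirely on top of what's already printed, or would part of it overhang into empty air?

Compare the two slices. At z = 8.88: the 21×6.5 cube contributes its full rectangle (area 136.50 mm²); the sphere at (1.5, 6) is absent (|z−center|=5.380 > r=5); the cube at (12, 16) is present — its section is the full 5.5×6.5 rectangle (area 35.75 mm²); Taking the first minus the rest: starting from the 21×6.5 cube (136.50 mm²), the 5.5×6.5 cube at (12, 16) misses the remaining region (no effect) — area = 136.50 mm²; (rotated 50° about Z; rotation is an isometry so areas/perimeters/island counts are preserved). At z = 15.6: the 21×6.5 cube contributes its full rectangle (area 136.50 mm²); the sphere at (1.5, 6) is absent (|z−center|=12.100 > r=5); the cube at (12, 16) is absent (z outside [3.5, 15.5]); After the difference (first − rest): none of the subtracted shapes is present at this height, so the 21×6.5 cube is unchanged — area = 136.50 mm²; (whole slice rotated 50° about Z — lengths, areas and connectivity unchanged). Checking containment: the cross-section at z = 15.6 is a subset of the cross-section at z = 8.88.

entirely on top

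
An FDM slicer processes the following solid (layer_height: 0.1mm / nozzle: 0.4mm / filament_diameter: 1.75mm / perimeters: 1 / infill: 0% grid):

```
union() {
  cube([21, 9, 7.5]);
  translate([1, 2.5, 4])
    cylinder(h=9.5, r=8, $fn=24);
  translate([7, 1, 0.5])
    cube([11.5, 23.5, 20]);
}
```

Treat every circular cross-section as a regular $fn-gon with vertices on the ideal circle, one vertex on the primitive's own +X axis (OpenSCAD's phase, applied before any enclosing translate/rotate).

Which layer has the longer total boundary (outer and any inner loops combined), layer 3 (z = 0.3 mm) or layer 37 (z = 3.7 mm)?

Layer 3 (z = 0.3): the 21×9 cube contributes its full rectangle (perimeter 60.00 mm); the cylinder at (1, 2.5) is not intersected at this z (z outside [4, 13.5]); the cube at (7, 1) does not reach this height (z outside [0.5, 20.5]); Combining (union): only the 21×9 cube is present, so the union is just that shape — boundary = 60.00 mm. So its perimeter = 60.00 mm. Layer 37 (z = 3.7): the 21×9 cube contributes its full rectangle (perimeter 60.00 mm); the cylinder at (1, 2.5) does not reach this height (z outside [4, 13.5]); the cube at (7, 1) is present — its section is the full 11.5×23.5 rectangle (perimeter 70.00 mm); Merging all regions: the regions partially overlap (shared area 92.00 mm²), so the edge portions inside another operand are dropped and the merged outline is re-measured after clipping — boundary = 91.00 mm. So its perimeter = 91.00 mm. Layer 37 is larger (91.00 vs 60.00 mm).

layer 37 (z = 3.7 mm)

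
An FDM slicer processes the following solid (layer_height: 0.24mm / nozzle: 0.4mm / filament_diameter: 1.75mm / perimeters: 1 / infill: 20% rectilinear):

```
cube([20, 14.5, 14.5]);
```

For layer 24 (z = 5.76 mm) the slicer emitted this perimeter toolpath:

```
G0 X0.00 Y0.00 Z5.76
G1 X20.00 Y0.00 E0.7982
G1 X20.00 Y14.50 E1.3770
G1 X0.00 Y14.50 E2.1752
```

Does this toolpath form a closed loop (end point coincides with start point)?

no

Start point (G0): (0.00, 0.00). End point (last G1): the path does not return to the start — open.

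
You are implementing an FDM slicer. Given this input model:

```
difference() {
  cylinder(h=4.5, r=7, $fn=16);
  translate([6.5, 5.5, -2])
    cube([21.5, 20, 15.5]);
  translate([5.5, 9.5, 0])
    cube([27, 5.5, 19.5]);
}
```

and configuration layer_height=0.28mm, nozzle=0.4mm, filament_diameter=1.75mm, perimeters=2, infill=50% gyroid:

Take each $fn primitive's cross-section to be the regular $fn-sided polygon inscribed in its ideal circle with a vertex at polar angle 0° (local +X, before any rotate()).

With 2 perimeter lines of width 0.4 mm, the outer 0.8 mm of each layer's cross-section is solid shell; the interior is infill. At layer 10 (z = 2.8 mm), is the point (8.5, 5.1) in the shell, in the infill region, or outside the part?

At z = 2.8 mm: the r=7 cylinder contributes a regular 16-gon of circumradius 7; the cube at (6.5, 5.5) is present — its section is the full 21.5×20 rectangle; the cube at (5.5, 9.5) (footprint 27×5.5) is included at this height; After the difference (first − rest): starting from the r=7 cylinder, the 21.5×20 cube at (6.5, 5.5) misses the remaining region (no effect); the 27×5.5 cube at (5.5, 9.5) misses the remaining region (no effect) — 1 connected region. Overall, the cross-section is a single solid region. The nearest boundary edge runs (4.95, 4.95)→(6.47, 2.68); distance from the point to it = 3.04 mm. The point is not inside any of the regions above, so it lies outside the cross-section (3.04 mm from the nearest boundary).

outside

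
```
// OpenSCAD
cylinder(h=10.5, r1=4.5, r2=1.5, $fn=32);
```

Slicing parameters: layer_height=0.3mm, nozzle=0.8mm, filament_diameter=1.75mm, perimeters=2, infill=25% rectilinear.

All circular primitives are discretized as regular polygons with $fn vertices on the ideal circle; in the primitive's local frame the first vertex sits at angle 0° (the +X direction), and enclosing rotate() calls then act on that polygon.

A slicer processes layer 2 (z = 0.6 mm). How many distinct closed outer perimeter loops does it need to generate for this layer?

1

At z = 0.6 mm: the cone (r1=4.5→r2=1.5) has section circumradius 4.329 here — a regular 32-gon. The result has 1 disconnected region.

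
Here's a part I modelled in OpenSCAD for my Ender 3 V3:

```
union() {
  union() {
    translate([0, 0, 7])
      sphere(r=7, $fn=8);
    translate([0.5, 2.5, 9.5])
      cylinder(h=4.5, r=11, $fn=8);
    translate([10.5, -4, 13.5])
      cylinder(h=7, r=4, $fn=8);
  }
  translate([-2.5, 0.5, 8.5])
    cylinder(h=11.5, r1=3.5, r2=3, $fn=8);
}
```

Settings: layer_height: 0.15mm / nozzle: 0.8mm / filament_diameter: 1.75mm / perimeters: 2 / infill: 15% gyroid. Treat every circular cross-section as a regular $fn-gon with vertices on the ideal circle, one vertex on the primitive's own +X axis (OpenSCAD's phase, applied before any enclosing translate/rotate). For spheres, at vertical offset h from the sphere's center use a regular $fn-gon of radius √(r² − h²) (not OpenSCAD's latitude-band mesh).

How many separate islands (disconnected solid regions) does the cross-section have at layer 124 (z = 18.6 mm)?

2

At z = 18.6 mm: the sphere does not reach this height (|z−center|=11.600 > r=7); the cylinder at (0.5, 2.5) is not intersected at this z (z outside [9.5, 14]); the r=4 cylinder at (10.5, -4) contributes a regular 8-gon of circumradius 4; Taking the union: only the r=4 cylinder at (10.5, -4) is present, so the union is just that shape — 1 connected region; the cone at (-2.5, 0.5): at t=0.878 of its height the radius interpolates to r₁+(r₂−r₁)t = 3.061, giving a regular 8-gon of that circumradius; Merging all regions: the 2 present regions are separate (no shared area or edge), so areas and boundary lengths simply add and each stays a separate island — 2 connected regions. Overall, the cross-section has 2 separate islands. Island count = 2.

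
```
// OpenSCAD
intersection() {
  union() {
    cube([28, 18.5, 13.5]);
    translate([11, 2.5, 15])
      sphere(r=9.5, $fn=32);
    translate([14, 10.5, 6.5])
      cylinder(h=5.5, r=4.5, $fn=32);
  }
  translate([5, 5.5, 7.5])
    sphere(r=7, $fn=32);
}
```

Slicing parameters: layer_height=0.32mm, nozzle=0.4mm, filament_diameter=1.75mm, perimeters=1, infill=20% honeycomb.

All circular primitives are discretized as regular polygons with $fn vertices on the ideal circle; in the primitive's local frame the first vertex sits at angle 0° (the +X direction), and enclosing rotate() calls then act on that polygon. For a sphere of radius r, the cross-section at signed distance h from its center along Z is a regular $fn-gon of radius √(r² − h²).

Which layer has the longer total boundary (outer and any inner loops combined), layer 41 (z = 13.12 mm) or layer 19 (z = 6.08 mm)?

Layer 41 (z = 13.12): the cube is present — its section is the full 28×18.5 rectangle (perimeter 93.00 mm); the r=9.5 sphere at (11, 2.5) slices to a regular 32-gon of circumradius 9.312 (√(r²−h²) with h=1.88 from center) (perimeter = 2·32·9.312·sin(180°/32) = 58.42 mm); the cylinder at (14, 10.5) is not intersected at this z (z outside [6.5, 12]); Taking the union: the regions partially overlap (shared area 181.19 mm²), so the edge portions inside another operand are dropped and the merged outline is re-measured after clipping — boundary = 99.28 mm; the sphere at (5, 5.5): section is a regular 32-gon, circumradius = √(r²−h²) = √(7²−5.62²) = 4.173 (perimeter = 2·32·4.173·sin(180°/32) = 26.18 mm); After intersecting: the r=7 sphere at (5, 5.5) lies inside that combined region, so the common part is the r=7 sphere at (5, 5.5) itself — boundary = 26.18 mm. So its perimeter = 26.18 mm. Layer 19 (z = 6.08): the cube (footprint 28×18.5) is included at this height (perimeter 93.00 mm); the r=9.5 sphere at (11, 2.5) contributes a regular 32-gon of circumradius √(9.5²−8.92²) = 3.269 (perimeter = 2·32·3.269·sin(180°/32) = 20.50 mm); the cylinder at (14, 10.5) does not reach this height (z outside [6.5, 12]); Merging all regions: the regions partially overlap (shared area 31.18 mm²), so the edge portions inside another operand are dropped and the merged outline is re-measured after clipping — boundary = 93.37 mm; the r=7 sphere at (5, 5.5) contributes a regular 32-gon of circumradius √(7²−1.42²) = 6.854 (perimeter = 2·32·6.854·sin(180°/32) = 43.00 mm); Taking the intersection: the r=7 sphere at (5, 5.5) partially overlaps that combined region; clipping to the common part keeps 127.58 mm² — boundary = 41.50 mm. So its perimeter = 41.50 mm. Layer 19 is larger (41.50 vs 26.18 mm).

layer 19 (z = 6.08 mm)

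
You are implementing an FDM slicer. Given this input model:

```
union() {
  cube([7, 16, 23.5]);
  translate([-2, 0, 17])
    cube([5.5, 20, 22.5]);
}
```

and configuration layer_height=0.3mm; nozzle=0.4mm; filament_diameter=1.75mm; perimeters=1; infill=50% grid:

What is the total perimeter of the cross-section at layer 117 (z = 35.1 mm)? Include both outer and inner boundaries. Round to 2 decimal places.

At z = 35.1 mm: the cube is absent (z outside [0, 23.5]); the cube at (-2, 0) (footprint 5.5×20) is included at this height (perimeter 51.00 mm); Combining (union): only the 5.5×20 cube at (-2, 0) is present, so the union is just that shape — boundary = 51.00 mm. Overall, the cross-section is a single solid region. Total boundary length (outer) = 51.00 mm.

51.00 mm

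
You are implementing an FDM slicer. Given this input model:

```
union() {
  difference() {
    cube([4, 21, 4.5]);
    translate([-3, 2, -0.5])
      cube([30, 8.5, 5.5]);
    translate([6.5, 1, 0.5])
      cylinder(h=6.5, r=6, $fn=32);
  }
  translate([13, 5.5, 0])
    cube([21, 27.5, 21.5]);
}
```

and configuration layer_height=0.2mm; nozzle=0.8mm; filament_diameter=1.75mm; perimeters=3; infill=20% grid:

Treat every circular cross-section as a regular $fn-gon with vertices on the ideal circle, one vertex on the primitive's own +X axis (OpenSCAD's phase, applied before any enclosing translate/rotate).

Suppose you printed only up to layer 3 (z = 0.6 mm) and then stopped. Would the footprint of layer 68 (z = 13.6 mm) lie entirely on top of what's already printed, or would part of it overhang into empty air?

entirely on top

Compare the two slices. At z = 0.6: the cube (footprint 4×21) is included at this height (area 84.00 mm²); the cube at (-3, 2) is present — its section is the full 30×8.5 rectangle (area 255.00 mm²); the r=6 cylinder at (6.5, 1) gives a regular 32-gon of circumradius 6 (constant along its height) (area = (32/2)·6.000²·sin(360°/32) = 112.37 mm²); Subtracting the remaining from the first: starting from the 4×21 cube (84.00 mm²), the 30×8.5 cube at (-3, 2) partially overlaps it — only the 34.00 mm² overlap (of its 255.00 mm²) is removed, clipping the outline; the r=6 cylinder at (6.5, 1) partially overlaps it — only the 6.90 mm² overlap (of its 112.37 mm²) is removed, clipping the outline — area = 43.10 mm²; the cube at (13, 5.5) is present — its section is the full 21×27.5 rectangle (area 577.50 mm²); Taking the union: the 2 present regions are separate (no shared area or edge), so areas and boundary lengths simply add and each stays a separate island — area = 620.60 mm². At z = 13.6: the cube is not intersected at this z (z outside [0, 4.5]); the cube at (-3, 2) is absent (z outside [-0.5, 5]); the cylinder at (6.5, 1) does not reach this height (z outside [0.5, 7]); After the difference (first − rest): the first operand is absent here, so nothing remains; the cube at (13, 5.5) (footprint 21×27.5) is included at this height (area 577.50 mm²); Taking the union: only the 21×27.5 cube at (13, 5.5) is present, so the union is just that shape — area = 577.50 mm². Checking containment: the cross-section at z = 13.6 is a subset of the cross-section at z = 0.6.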